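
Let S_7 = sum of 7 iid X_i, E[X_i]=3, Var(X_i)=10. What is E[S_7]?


E[S_n] = n*E[X_1] = 7*3 = 21

21


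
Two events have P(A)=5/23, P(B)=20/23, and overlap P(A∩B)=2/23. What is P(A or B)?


P(A∪B) = P(A) + P(B) - P(A∩B)
= 5/23 + 20/23 - 2/23 = 1

1


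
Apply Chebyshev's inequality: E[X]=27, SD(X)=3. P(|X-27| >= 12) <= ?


k = 12/3 = 4
Chebyshev: P(|X-mu| >= k*sigma) <= 1/k^2 = 1/4^2 = 1/16

1/16


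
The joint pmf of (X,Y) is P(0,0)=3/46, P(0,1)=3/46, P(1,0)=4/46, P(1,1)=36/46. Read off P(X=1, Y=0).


Read from table: P(X=1, Y=0) = 4/46 = 2/23

2/23


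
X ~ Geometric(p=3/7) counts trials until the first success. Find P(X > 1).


P(X > 1) = P(first 1 trials all fail) = (1-p)^1 = (4/7)^1 = 4/7

4/7


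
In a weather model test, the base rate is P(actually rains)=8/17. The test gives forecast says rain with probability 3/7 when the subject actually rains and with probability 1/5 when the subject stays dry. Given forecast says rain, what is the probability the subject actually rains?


P(A) = P(A|B)P(B) + P(A|B')P(B') = 3/7*8/17 + 1/5*9/17 = 183/595
P(B|A) = P(A|B)P(B)/P(A) = (24/119)/(183/595) = 40/61

40/61


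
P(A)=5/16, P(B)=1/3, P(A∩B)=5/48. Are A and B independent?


P(A)*P(B) = 5/16*1/3 = 5/48
P(A∩B) = 5/48, which equals P(A)P(B), so independent

Yes, A and B are independent


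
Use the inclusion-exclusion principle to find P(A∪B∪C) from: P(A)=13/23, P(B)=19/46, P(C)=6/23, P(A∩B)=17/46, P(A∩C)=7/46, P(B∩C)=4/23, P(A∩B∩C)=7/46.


P(A∪B∪C) = P(A)+P(B)+P(C) - P(AB)-P(AC)-P(BC) + P(ABC)
= 13/23+19/46+6/23 - 17/46-7/46-4/23 + 7/46
= 16/23

16/23


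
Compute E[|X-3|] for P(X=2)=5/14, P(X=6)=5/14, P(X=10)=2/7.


E[|X-3|] = sum(g(x)*P(x))
= 1*5/14 + 3*5/14 + 7*2/7
= 24/7

24/7


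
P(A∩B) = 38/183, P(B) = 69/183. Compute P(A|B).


P(A|B) = P(A∩B)/P(B) = (38/183)/(69/183) = 38/69

38/69


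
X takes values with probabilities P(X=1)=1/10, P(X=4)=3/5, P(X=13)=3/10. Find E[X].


E[X] = sum(x * P(x))
= 1*1/10 + 4*3/5 + 13*3/10
= 32/5

32/5


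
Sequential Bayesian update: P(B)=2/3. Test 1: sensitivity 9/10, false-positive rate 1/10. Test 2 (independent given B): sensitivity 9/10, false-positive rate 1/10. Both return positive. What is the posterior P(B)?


After test 1: P(+) = 9/10*2/3 + 1/10*1/3 = 19/30
P(B|+) = (3/5)/(19/30) = 18/19
After test 2 (use post1 as new prior): P(+) = 9/10*18/19 + 1/10*1/19 = 163/190
P(B|+,+) = (81/95)/(163/190) = 162/163

162/163


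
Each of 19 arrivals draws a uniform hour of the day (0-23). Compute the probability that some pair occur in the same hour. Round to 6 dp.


P(all different) = prod((24-i)/24 for i=0..18) = 0.000031
P(at least one match) = 1 - 0.000031 = 0.999969

0.999969


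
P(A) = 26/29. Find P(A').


P(A') = 1 - P(A) = 1 - 26/29 = 3/29

3/29


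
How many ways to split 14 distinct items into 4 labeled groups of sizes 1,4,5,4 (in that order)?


14! = 87178291200
Denominator: 1!=1 * 4!=24 * 5!=120 * 4!=24
Coefficient = 87178291200 / 69120 = 1261260

1261260


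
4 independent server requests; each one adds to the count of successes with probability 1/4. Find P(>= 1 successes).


P(at least one) = 1 - P(none)
P(none) = (1 - 1/4)^4 = (3/4)^4 = 81/256
P(at least one) = 1 - 81/256 = 175/256

175/256


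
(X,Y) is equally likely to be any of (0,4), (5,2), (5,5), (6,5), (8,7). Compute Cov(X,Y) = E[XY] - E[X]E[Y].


E[X]=24/5, E[Y]=23/5, E[XY]=121/5
Cov(X,Y) = E[XY] - E[X]E[Y] = 121/5 - 24/5*23/5 = 53/25

53/25


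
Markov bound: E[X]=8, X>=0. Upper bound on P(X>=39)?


Markov: P(X >= a) <= E[X]/a
P(X >= 39) <= 8/39

8/39


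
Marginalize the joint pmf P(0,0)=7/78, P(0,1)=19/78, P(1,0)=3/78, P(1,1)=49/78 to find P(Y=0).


P(Y=0) = P(0,0)+P(1,0) = 7/78 + 3/78 = 10/78 = 5/39

5/39


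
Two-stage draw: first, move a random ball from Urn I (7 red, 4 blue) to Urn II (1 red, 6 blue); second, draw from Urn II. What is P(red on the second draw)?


P(transfer red) = 7/11; P(transfer blue) = 4/11
If red transferred: Urn II has 2 red of 8, so P(red|red moved) = 1/4
If blue transferred: Urn II has 1 red of 8, so P(red|blue moved) = 1/8
By total probability: P(red) = 7/11*1/4 + 4/11*1/8 = 9/44

9/44


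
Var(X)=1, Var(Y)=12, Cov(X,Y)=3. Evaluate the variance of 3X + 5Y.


Var(3X + 5Y) = 3^2*Var(X) + 5^2*Var(Y) + 2*3*5*Cov(X,Y)
= 9*1 + 25*12 + 30*3
= 9 + 300 + 90 = 399

399


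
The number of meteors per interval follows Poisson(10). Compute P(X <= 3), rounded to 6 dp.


P(X<=3) = e^(-10)*10^0/0! + e^(-10)*10^1/1! + e^(-10)*10^2/2! + e^(-10)*10^3/3!
≈ 0.0000453999 + 0.0004539993 + 0.0022699965 + 0.0075666550
= 0.0103360507
≈ 0.010336

0.010336


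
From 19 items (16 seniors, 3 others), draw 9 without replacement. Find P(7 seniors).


P(X=7) = C(16,7)*C(3,2) / C(19,9)
= 11440*3 / 92378
= 34320/92378 = 120/323

120/323


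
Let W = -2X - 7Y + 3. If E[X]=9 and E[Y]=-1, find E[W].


E[-2X - 7Y + 3] = -2*E[X] - 7*E[Y] + 3
= (-2)*(9) + (-7)*(-1) + (3)
= -18 + 7 + 3 = -8

-8


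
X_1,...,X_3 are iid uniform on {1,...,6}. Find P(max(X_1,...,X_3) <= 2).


P(max <= 2) = P(all X_i <= 2) = (P(X_1 <= 2))^3
= (2/6)^3 = (1/3)^3 = 1/27

1/27


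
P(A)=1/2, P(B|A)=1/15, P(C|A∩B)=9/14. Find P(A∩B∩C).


P(A∩B∩C) = P(A) * P(B|A) * P(C|A∩B)
= 1/2 * 1/15 * 9/14
= 1/30 * 9/14 = 3/140

3/140


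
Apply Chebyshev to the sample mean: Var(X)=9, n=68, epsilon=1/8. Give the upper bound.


Var(Xbar) = Var(X)/n = 9/68
Chebyshev: P(|Xbar-mu| >= 1/8) <= Var(Xbar)/(1/8)^2 = (9/68)/(1/64) = 144/17
Bound exceeds 1, so trivial bound: 1

1


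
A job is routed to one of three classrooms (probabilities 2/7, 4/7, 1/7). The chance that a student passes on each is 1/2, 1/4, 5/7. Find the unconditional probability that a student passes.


P(A) = P(A|B1)P(B1) + P(A|B2)P(B2) + P(A|B3)P(B3)
= 1/2*2/7 + 1/4*4/7 + 5/7*1/7
= 1/7 + 1/7 + 5/49 = 19/49

19/49


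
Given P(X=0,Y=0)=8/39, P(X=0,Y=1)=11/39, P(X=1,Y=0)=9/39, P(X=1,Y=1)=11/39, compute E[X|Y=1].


P(Y=1) = 22/39
E[X|Y=1] = (0*11 + 1*11)/22 = 11/22 = 1/2

1/2


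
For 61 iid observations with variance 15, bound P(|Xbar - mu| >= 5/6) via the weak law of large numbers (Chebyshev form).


Var(Xbar) = Var(X)/n = 15/61
Chebyshev: P(|Xbar-mu| >= 5/6) <= Var(Xbar)/(5/6)^2 = (15/61)/(25/36) = 108/305

108/305


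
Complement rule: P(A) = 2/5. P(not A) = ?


P(A') = 1 - P(A) = 1 - 2/5 = 3/5

3/5


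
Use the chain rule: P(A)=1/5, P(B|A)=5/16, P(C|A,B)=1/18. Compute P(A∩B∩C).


P(A∩B∩C) = P(A) * P(B|A) * P(C|A∩B)
= 1/5 * 5/16 * 1/18
= 1/16 * 1/18 = 1/288

1/288


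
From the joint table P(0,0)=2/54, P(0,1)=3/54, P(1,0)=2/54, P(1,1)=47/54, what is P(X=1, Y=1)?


Read from table: P(X=1, Y=1) = 47/54

47/54


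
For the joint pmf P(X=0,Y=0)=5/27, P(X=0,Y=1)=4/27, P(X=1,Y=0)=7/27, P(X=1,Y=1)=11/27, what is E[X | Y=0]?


P(Y=0) = 12/27
E[X|Y=0] = (0*5 + 1*7)/12 = 7/12

7/12


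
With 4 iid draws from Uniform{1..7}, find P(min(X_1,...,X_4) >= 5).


P(min >= 5) = P(all X_i >= 5) = (P(X_1 >= 5))^4
= (3/7)^4 = 81/2401

81/2401


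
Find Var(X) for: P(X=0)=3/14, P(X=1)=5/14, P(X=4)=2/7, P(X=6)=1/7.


E[X] = 33/14, E[X^2] = 141/14
Var(X) = E[X^2] - (E[X])^2 = 141/14 - (33/14)^2 = 885/196

885/196


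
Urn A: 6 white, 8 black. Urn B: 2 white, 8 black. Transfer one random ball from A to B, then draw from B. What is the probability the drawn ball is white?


P(transfer white) = 6/14 = 3/7; P(transfer black) = 4/7
If white transferred: Urn II has 3 white of 11, so P(white|white moved) = 3/11
If black transferred: Urn II has 2 white of 11, so P(white|black moved) = 2/11
By total probability: P(white) = 3/7*3/11 + 4/7*2/11 = 17/77

17/77


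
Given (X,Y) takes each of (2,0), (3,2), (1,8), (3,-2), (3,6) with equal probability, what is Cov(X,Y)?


E[X]=12/5, E[Y]=14/5, E[XY]=26/5
Cov(X,Y) = E[XY] - E[X]E[Y] = 26/5 - 12/5*14/5 = -38/25

-38/25


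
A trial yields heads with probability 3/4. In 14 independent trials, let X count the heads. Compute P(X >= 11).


P(X>=11) = P(X=11) + P(X=12) + P(X=13) + P(X=14)
= 16120377/67108864 + 48361131/268435456 + 11160261/134217728 + 4782969/268435456
= 69973065/134217728

69973065/134217728


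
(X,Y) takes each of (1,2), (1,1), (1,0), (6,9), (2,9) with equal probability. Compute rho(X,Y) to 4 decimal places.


Cov(X,Y) = 5.7600, Var(X) = 3.7600, Var(Y) = 15.7600
rho = Cov/(sqrt(VarX)*sqrt(VarY)) = 0.7483

0.7483


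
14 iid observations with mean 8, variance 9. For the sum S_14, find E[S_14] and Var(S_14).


E[S_n] = n*mu = 14*8 = 112
Var(S_n) = n*sigma^2 = 14*9 = 126

E[S_14]=112, Var(S_14)=126


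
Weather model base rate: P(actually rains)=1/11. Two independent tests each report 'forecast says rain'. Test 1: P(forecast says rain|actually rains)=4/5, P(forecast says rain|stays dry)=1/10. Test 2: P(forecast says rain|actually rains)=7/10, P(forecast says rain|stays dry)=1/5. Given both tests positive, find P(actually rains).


After test 1: P(+) = 4/5*1/11 + 1/10*10/11 = 9/55
P(B|+) = (4/55)/(9/55) = 4/9
After test 2 (use post1 as new prior): P(+) = 7/10*4/9 + 1/5*5/9 = 19/45
P(B|+,+) = (14/45)/(19/45) = 14/19

14/19


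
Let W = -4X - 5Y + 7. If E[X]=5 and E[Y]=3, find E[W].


E[-4X - 5Y + 7] = -4*E[X] - 5*E[Y] + 7
= (-4)*(5) + (-5)*(3) + (7)
= -20 - 15 + 7 = -28

-28


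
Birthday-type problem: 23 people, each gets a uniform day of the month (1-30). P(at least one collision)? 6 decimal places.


P(all different) = prod((30-i)/30 for i=0..22) = 0.000006
P(at least one match) = 1 - 0.000006 = 0.999994

0.999994


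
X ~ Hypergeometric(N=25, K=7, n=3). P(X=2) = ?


P(X=2) = C(7,2)*C(18,1) / C(25,3)
= 21*18 / 2300
= 378/2300 = 189/1150

189/1150


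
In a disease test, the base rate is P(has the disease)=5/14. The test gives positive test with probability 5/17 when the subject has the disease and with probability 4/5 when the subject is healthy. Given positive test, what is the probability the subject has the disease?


P(A) = P(A|B)P(B) + P(A|B')P(B') = 5/17*5/14 + 4/5*9/14 = 737/1190
P(B|A) = P(A|B)P(B)/P(A) = (25/238)/(737/1190) = 125/737

125/737


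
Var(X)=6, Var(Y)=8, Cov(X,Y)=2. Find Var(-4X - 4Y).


Var(-4X - 4Y) = (-4)^2*Var(X) + (-4)^2*Var(Y) + 2*(-4)*(-4)*Cov(X,Y)
= 16*6 + 16*8 + 32*2
= 96 + 128 + 64 = 288

288


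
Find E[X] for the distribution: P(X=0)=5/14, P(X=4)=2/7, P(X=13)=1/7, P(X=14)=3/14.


E[X] = sum(x * P(x))
= 0*5/14 + 4*2/7 + 13*1/7 + 14*3/14
= 6

6


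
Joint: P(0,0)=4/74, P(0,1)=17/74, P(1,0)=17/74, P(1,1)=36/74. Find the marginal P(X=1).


P(X=1) = P(1,0)+P(1,1) = 17/74 + 36/74 = 53/74

53/74


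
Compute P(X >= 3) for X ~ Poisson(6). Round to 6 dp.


P(X>=3) = 1 - P(X<=2) = 1 - (e^(-6)*6^0/0! + e^(-6)*6^1/1! + e^(-6)*6^2/2!)
≈ 1 - (0.0024787522 + 0.0148725131 + 0.0446175392)
= 1 - 0.0619688045 = 0.9380311955
≈ 0.938031

0.938031


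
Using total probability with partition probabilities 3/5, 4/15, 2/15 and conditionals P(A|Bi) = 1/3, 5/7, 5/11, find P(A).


P(A) = P(A|B1)P(B1) + P(A|B2)P(B2) + P(A|B3)P(B3)
= 1/3*3/5 + 5/7*4/15 + 5/11*2/15
= 1/5 + 4/21 + 2/33 = 521/1155

521/1155


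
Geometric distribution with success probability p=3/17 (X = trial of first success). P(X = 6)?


P(X=6) = (1-p)^5 * p = (14/17)^5 * 3/17
= 537824/1419857 * 3/17 = 1613472/24137569

1613472/24137569


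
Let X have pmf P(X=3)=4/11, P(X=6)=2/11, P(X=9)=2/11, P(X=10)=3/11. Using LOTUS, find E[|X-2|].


E[|X-2|] = sum(g(x)*P(x))
= 1*4/11 + 4*2/11 + 7*2/11 + 8*3/11
= 50/11

50/11


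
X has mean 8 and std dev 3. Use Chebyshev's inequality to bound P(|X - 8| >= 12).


k = 12/3 = 4
Chebyshev: P(|X-mu| >= k*sigma) <= 1/k^2 = 1/4^2 = 1/16

1/16


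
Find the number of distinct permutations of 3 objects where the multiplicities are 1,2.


3! = 6
Denominator: 1!=1 * 2!=2
Coefficient = 6 / 2 = 3

3


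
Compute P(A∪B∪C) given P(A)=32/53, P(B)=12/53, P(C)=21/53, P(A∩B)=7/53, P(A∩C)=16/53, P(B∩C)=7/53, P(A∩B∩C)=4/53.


P(A∪B∪C) = P(A)+P(B)+P(C) - P(AB)-P(AC)-P(BC) + P(ABC)
= 32/53+12/53+21/53 - 7/53-16/53-7/53 + 4/53
= 39/53

39/53


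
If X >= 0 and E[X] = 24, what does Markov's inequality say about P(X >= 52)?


Markov: P(X >= a) <= E[X]/a
P(X >= 52) <= 24/52 = 6/13

6/13


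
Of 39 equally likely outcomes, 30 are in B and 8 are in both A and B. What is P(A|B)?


P(A|B) = P(A∩B)/P(B) = (8/39)/(30/39) = 8/30 = 4/15

4/15


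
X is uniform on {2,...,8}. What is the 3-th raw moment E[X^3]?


E[X^3] = (1/7) * sum(x^3 for x=2..8)
= 1295/7 = 185

185


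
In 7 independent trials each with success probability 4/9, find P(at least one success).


P(at least one) = 1 - P(none)
P(none) = (1 - 4/9)^7 = (5/9)^7 = 78125/4782969
P(at least one) = 1 - 78125/4782969 = 4704844/4782969

4704844/4782969


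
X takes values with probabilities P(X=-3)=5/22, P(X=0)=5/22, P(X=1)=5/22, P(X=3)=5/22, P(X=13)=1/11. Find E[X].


E[X] = sum(x * P(x))
= -3*5/22 + 0*5/22 + 1*5/22 + 3*5/22 + 13*1/11
= 31/22

31/22


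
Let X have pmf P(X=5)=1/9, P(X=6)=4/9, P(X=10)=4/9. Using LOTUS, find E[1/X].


E[1/X] = sum(g(x)*P(x))
= 1/5*1/9 + 1/6*4/9 + 1/10*4/9
= 19/135

19/135


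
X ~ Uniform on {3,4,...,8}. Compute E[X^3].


E[X^3] = (1/6) * sum(x^3 for x=3..8)
= 1287/6 = 429/2

429/2


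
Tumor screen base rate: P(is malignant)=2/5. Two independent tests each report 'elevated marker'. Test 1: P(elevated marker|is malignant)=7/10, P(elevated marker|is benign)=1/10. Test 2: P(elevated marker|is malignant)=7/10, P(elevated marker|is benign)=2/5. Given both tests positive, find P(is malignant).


After test 1: P(+) = 7/10*2/5 + 1/10*3/5 = 17/50
P(B|+) = (7/25)/(17/50) = 14/17
After test 2 (use post1 as new prior): P(+) = 7/10*14/17 + 2/5*3/17 = 11/17
P(B|+,+) = (49/85)/(11/17) = 49/55

49/55


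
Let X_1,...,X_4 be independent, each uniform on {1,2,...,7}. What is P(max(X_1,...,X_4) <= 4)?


P(max <= 4) = P(all X_i <= 4) = (P(X_1 <= 4))^4
= (4/7)^4 = 256/2401

256/2401


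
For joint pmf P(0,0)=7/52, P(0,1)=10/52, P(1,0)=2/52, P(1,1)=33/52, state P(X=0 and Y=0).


Read from table: P(X=0, Y=0) = 7/52

7/52


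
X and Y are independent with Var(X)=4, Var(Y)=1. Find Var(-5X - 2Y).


Independence => Cov(X,Y)=0
Var(-5X - 2Y) = (-5)^2*Var(X) + (-2)^2*Var(Y)
= 25*4 + 4*1 = 104

104


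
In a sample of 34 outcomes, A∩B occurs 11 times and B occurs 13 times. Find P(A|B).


P(A|B) = P(A∩B)/P(B) = (11/34)/(13/34) = 11/13

11/13


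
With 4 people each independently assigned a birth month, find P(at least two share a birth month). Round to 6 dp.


P(all different) = prod((12-i)/12 for i=0..3) = 0.572917
P(at least one match) = 1 - 0.572917 = 0.427083

0.427083


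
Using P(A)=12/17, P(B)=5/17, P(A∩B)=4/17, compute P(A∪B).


P(A∪B) = P(A) + P(B) - P(A∩B)
= 12/17 + 5/17 - 4/17 = 13/17

13/17


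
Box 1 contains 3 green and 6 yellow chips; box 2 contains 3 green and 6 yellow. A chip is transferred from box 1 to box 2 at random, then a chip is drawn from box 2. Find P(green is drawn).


P(transfer green) = 3/9 = 1/3; P(transfer yellow) = 2/3
If green transferred: Urn II has 4 green of 10, so P(green|green moved) = 2/5
If yellow transferred: Urn II has 3 green of 10, so P(green|yellow moved) = 3/10
By total probability: P(green) = 1/3*2/5 + 2/3*3/10 = 1/3

1/3


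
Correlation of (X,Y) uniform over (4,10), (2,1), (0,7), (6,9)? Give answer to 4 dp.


Cov(X,Y) = 3.7500, Var(X) = 5.0000, Var(Y) = 12.1875
rho = Cov/(sqrt(VarX)*sqrt(VarY)) = 0.4804

0.4804


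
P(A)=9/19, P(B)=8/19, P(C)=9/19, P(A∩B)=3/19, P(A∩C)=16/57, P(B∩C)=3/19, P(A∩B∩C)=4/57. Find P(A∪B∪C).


P(A∪B∪C) = P(A)+P(B)+P(C) - P(AB)-P(AC)-P(BC) + P(ABC)
= 9/19+8/19+9/19 - 3/19-16/57-3/19 + 4/57
= 16/19

16/19


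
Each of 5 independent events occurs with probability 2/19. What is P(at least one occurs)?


P(at least one) = 1 - P(none)
P(none) = (1 - 2/19)^5 = (17/19)^5 = 1419857/2476099
P(at least one) = 1 - 1419857/2476099 = 1056242/2476099

1056242/2476099


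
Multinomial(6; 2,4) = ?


6! = 720
Denominator: 2!=2 * 4!=24
Coefficient = 720 / 48 = 15

15


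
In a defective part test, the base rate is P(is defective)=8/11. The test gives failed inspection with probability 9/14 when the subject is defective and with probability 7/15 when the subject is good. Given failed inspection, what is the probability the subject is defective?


P(A) = P(A|B)P(B) + P(A|B')P(B') = 9/14*8/11 + 7/15*3/11 = 229/385
P(B|A) = P(A|B)P(B)/P(A) = (36/77)/(229/385) = 180/229

180/229


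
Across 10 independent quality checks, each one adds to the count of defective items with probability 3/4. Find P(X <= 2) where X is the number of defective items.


P(X<=2) = P(X=0) + P(X=1) + P(X=2)
= 1/1048576 + 15/524288 + 405/1048576
= 109/262144

109/262144


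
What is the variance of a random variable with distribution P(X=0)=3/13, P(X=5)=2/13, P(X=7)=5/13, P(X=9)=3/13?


E[X] = 72/13, E[X^2] = 538/13
Var(X) = E[X^2] - (E[X])^2 = 538/13 - (72/13)^2 = 1810/169

1810/169


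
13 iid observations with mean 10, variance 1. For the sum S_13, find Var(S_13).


By independence, Var(S_n) = n*Var(X_1) = 13*1 = 13

13


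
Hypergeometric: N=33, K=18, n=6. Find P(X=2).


P(X=2) = C(18,2)*C(15,4) / C(33,6)
= 153*1365 / 1107568
= 208845/1107568 = 29835/158224

29835/158224


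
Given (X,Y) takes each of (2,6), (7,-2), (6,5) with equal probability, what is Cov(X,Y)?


E[X]=5, E[Y]=3, E[XY]=28/3
Cov(X,Y) = E[XY] - E[X]E[Y] = 28/3 - 5*3 = -17/3

-17/3


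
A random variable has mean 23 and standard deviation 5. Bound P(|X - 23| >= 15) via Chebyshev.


k = 15/5 = 3
Chebyshev: P(|X-mu| >= k*sigma) <= 1/k^2 = 1/3^2 = 1/9

1/9


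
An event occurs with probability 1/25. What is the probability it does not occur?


P(A') = 1 - P(A) = 1 - 1/25 = 24/25

24/25


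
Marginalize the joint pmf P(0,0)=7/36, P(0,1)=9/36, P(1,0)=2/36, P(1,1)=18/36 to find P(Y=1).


P(Y=1) = P(0,1)+P(1,1) = 9/36 + 18/36 = 27/36 = 3/4

3/4


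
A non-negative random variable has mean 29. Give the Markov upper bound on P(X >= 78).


Markov: P(X >= a) <= E[X]/a
P(X >= 78) <= 29/78

29/78


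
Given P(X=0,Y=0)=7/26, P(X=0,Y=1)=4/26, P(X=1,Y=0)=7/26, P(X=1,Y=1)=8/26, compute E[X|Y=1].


P(Y=1) = 12/26
E[X|Y=1] = (0*4 + 1*8)/12 = 8/12 = 2/3

2/3


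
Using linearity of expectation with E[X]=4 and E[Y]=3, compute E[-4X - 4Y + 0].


E[-4X - 4Y + 0] = -4*E[X] - 4*E[Y] + 0
= (-4)*(4) + (-4)*(3) + (0)
= -16 - 12 + 0 = -28

-28


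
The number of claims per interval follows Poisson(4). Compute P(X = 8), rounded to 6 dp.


P(X=8) = e^(-4) * 4^8 / 8!
≈ 0.01831563889 * 65536 / 40320
≈ 0.029770

0.029770


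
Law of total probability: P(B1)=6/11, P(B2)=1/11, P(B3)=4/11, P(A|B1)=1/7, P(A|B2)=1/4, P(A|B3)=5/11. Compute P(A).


P(A) = P(A|B1)P(B1) + P(A|B2)P(B2) + P(A|B3)P(B3)
= 1/7*6/11 + 1/4*1/11 + 5/11*4/11
= 6/77 + 1/44 + 20/121 = 901/3388

901/3388


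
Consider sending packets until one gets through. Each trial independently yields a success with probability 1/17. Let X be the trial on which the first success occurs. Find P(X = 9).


P(X=9) = (1-p)^8 * p = (16/17)^8 * 1/17
= 4294967296/6975757441 * 1/17 = 4294967296/118587876497

4294967296/118587876497


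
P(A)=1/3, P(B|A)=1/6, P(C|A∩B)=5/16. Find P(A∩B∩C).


P(A∩B∩C) = P(A) * P(B|A) * P(C|A∩B)
= 1/3 * 1/6 * 5/16
= 1/18 * 5/16 = 5/288

5/288


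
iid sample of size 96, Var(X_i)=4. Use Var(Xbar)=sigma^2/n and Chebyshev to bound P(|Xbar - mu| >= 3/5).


Var(Xbar) = Var(X)/n = 4/96
Chebyshev: P(|Xbar-mu| >= 3/5) <= Var(Xbar)/(3/5)^2 = (1/24)/(9/25) = 25/216

25/216


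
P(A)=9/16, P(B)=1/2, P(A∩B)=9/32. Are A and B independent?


P(A)*P(B) = 9/16*1/2 = 9/32
P(A∩B) = 9/32, which equals P(A)P(B), so independent

Yes, A and B are independent


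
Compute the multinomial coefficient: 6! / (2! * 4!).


6! = 720
Denominator: 2!=2 * 4!=24
Coefficient = 720 / 48 = 15

15


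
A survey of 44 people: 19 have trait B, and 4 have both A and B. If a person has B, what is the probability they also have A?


P(A|B) = P(A∩B)/P(B) = (4/44)/(19/44) = 4/19

4/19


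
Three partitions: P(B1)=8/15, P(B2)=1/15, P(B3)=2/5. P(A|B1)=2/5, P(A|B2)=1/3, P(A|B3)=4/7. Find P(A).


P(A) = P(A|B1)P(B1) + P(A|B2)P(B2) + P(A|B3)P(B3)
= 2/5*8/15 + 1/3*1/15 + 4/7*2/5
= 16/75 + 1/45 + 8/35 = 731/1575

731/1575


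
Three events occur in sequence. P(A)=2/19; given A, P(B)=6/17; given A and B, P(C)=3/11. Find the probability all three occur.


P(A∩B∩C) = P(A) * P(B|A) * P(C|A∩B)
= 2/19 * 6/17 * 3/11
= 12/323 * 3/11 = 36/3553

36/3553


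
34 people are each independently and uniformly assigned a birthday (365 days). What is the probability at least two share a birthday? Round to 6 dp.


P(all different) = prod((365-i)/365 for i=0..33) = 0.204683
P(at least one match) = 1 - 0.204683 = 0.795317

0.795317


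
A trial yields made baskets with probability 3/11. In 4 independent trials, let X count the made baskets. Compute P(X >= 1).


P(X>=1) = P(X=1) + P(X=2) + P(X=3) + P(X=4)
= 6144/14641 + 3456/14641 + 864/14641 + 81/14641
= 10545/14641

10545/14641


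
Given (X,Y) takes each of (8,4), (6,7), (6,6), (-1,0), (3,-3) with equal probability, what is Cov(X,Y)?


E[X]=22/5, E[Y]=14/5, E[XY]=101/5
Cov(X,Y) = E[XY] - E[X]E[Y] = 101/5 - 22/5*14/5 = 197/25

197/25


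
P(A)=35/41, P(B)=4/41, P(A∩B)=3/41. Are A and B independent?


P(A)*P(B) = 35/41*4/41 = 140/1681
P(A∩B) = 3/41 != 140/1681, so not independent

No, A and B are not independent


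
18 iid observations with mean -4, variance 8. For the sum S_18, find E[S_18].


E[S_n] = n*E[X_1] = 18*-4 = -72

-72


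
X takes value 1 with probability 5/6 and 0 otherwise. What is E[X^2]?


For Bernoulli: X in {0,1}
E[X^2] = 0^2*(1-5/6) + 1^2*5/6 = 5/6

5/6


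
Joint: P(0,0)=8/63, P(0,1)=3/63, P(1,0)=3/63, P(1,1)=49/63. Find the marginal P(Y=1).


P(Y=1) = P(0,1)+P(1,1) = 3/63 + 49/63 = 52/63

52/63


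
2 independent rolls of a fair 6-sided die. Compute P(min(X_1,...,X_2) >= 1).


P(min >= 1) = P(all X_i >= 1) = (P(X_1 >= 1))^2
= (6/6)^2 = 1^2 = 1

1


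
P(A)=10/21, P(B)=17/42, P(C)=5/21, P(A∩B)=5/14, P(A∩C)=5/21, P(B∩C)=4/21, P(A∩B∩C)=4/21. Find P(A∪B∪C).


P(A∪B∪C) = P(A)+P(B)+P(C) - P(AB)-P(AC)-P(BC) + P(ABC)
= 10/21+17/42+5/21 - 5/14-5/21-4/21 + 4/21
= 11/21

11/21


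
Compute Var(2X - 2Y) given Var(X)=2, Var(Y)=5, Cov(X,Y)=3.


Var(2X - 2Y) = 2^2*Var(X) + (-2)^2*Var(Y) + 2*2*(-2)*Cov(X,Y)
= 4*2 + 4*5 - 8*3
= 8 + 20 - 24 = 4

4


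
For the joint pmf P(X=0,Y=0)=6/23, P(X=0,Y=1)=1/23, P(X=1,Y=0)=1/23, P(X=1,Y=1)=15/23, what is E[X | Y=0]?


P(Y=0) = 7/23
E[X|Y=0] = (0*6 + 1*1)/7 = 1/7

1/7


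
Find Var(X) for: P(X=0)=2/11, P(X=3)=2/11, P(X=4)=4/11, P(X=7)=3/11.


E[X] = 43/11, E[X^2] = 229/11
Var(X) = E[X^2] - (E[X])^2 = 229/11 - (43/11)^2 = 670/121

670/121


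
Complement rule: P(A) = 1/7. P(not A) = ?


P(A') = 1 - P(A) = 1 - 1/7 = 6/7

6/7


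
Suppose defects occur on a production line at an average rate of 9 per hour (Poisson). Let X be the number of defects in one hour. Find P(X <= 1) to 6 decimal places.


P(X<=1) = e^(-9)*9^0/0! + e^(-9)*9^1/1!
≈ 0.0001234098 + 0.0011106882
= 0.0012340980
≈ 0.001234

0.001234


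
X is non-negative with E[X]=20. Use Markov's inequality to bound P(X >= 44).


Markov: P(X >= a) <= E[X]/a
P(X >= 44) <= 20/44 = 5/11

5/11


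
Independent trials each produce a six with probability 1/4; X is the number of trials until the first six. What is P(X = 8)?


P(X=8) = (1-p)^7 * p = (3/4)^7 * 1/4
= 2187/16384 * 1/4 = 2187/65536

2187/65536


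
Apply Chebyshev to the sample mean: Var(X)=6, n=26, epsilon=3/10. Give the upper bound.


Var(Xbar) = Var(X)/n = 6/26
Chebyshev: P(|Xbar-mu| >= 3/10) <= Var(Xbar)/(3/10)^2 = (3/13)/(9/100) = 100/39
Bound exceeds 1, so trivial bound: 1

1


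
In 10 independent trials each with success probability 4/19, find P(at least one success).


P(at least one) = 1 - P(none)
P(none) = (1 - 4/19)^10 = (15/19)^10 = 576650390625/6131066257801
P(at least one) = 1 - 576650390625/6131066257801 = 5554415867176/6131066257801

5554415867176/6131066257801


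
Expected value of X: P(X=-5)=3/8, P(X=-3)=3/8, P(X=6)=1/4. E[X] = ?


E[X] = sum(x * P(x))
= -5*3/8 - 3*3/8 + 6*1/4
= -3/2

-3/2


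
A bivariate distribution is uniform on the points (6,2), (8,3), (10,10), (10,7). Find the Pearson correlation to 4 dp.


Cov(X,Y) = 4.7500, Var(X) = 2.7500, Var(Y) = 10.2500
rho = Cov/(sqrt(VarX)*sqrt(VarY)) = 0.8947

0.8947


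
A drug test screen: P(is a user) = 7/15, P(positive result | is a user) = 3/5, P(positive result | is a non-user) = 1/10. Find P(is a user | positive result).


P(A) = P(A|B)P(B) + P(A|B')P(B') = 3/5*7/15 + 1/10*8/15 = 1/3
P(B|A) = P(A|B)P(B)/P(A) = (7/25)/(1/3) = 21/25

21/25


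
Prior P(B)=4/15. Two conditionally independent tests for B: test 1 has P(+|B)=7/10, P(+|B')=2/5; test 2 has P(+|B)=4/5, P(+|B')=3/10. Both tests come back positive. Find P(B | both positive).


After test 1: P(+) = 7/10*4/15 + 2/5*11/15 = 12/25
P(B|+) = (14/75)/(12/25) = 7/18
After test 2 (use post1 as new prior): P(+) = 4/5*7/18 + 3/10*11/18 = 89/180
P(B|+,+) = (14/45)/(89/180) = 56/89

56/89


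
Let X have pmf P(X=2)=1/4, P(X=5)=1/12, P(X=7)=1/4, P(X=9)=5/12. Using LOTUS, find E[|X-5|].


E[|X-5|] = sum(g(x)*P(x))
= 3*1/4 + 0*1/12 + 2*1/4 + 4*5/12
= 35/12

35/12


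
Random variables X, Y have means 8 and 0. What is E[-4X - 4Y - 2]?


E[-4X - 4Y - 2] = -4*E[X] - 4*E[Y] - 2
= (-4)*(8) + (-4)*(0) + (-2)
= -32 + 0 - 2 = -34

-34


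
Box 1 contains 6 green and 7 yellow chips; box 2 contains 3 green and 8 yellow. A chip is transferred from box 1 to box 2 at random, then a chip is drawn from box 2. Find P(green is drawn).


P(transfer green) = 6/13; P(transfer yellow) = 7/13
If green transferred: Urn II has 4 green of 12, so P(green|green moved) = 1/3
If yellow transferred: Urn II has 3 green of 12, so P(green|yellow moved) = 1/4
By total probability: P(green) = 6/13*1/3 + 7/13*1/4 = 15/52

15/52


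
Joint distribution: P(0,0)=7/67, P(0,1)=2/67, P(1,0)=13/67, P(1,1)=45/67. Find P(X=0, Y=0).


Read from table: P(X=0, Y=0) = 7/67

7/67


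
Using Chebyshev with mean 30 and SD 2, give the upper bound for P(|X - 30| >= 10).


k = 10/2 = 5
Chebyshev: P(|X-mu| >= k*sigma) <= 1/k^2 = 1/5^2 = 1/25

1/25


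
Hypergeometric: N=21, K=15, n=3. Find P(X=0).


P(X=0) = C(15,0)*C(6,3) / C(21,3)
= 1*20 / 1330
= 20/1330 = 2/133

2/133


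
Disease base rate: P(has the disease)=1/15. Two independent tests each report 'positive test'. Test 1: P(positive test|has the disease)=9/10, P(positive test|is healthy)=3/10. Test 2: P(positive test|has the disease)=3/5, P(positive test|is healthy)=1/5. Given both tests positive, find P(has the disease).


After test 1: P(+) = 9/10*1/15 + 3/10*14/15 = 17/50
P(B|+) = (3/50)/(17/50) = 3/17
After test 2 (use post1 as new prior): P(+) = 3/5*3/17 + 1/5*14/17 = 23/85
P(B|+,+) = (9/85)/(23/85) = 9/23

9/23


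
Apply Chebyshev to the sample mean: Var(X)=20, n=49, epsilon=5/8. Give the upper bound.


Var(Xbar) = Var(X)/n = 20/49
Chebyshev: P(|Xbar-mu| >= 5/8) <= Var(Xbar)/(5/8)^2 = (20/49)/(25/64) = 256/245
Bound exceeds 1, so trivial bound: 1

1


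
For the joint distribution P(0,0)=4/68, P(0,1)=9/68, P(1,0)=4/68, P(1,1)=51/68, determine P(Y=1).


P(Y=1) = P(0,1)+P(1,1) = 9/68 + 51/68 = 60/68 = 15/17

15/17


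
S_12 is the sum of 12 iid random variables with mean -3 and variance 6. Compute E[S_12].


E[S_n] = n*E[X_1] = 12*-3 = -36

-36


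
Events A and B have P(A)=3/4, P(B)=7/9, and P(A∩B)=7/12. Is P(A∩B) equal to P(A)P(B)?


P(A)*P(B) = 3/4*7/9 = 7/12
P(A∩B) = 7/12, which equals P(A)P(B), so independent

Yes, A and B are independent


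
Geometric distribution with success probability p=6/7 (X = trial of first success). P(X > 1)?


P(X > 1) = P(first 1 trials all fail) = (1-p)^1 = (1/7)^1 = 1/7

1/7


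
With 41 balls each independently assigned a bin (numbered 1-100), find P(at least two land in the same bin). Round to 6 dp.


P(all different) = prod((100-i)/100 for i=0..40) = 0.000067
P(at least one match) = 1 - 0.000067 = 0.999933

0.999933


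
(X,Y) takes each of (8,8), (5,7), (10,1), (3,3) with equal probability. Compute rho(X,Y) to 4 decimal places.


Cov(X,Y) = -1.3750, Var(X) = 7.2500, Var(Y) = 8.1875
rho = Cov/(sqrt(VarX)*sqrt(VarY)) = -0.1785

-0.1785


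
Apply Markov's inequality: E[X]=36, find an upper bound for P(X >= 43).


Markov: P(X >= a) <= E[X]/a
P(X >= 43) <= 36/43

36/43


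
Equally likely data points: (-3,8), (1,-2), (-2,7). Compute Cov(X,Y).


E[X]=-4/3, E[Y]=13/3, E[XY]=-40/3
Cov(X,Y) = E[XY] - E[X]E[Y] = -40/3 + 4/3*13/3 = -68/9

-68/9


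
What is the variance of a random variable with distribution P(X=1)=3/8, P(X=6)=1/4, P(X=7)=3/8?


E[X] = 9/2, E[X^2] = 111/4
Var(X) = E[X^2] - (E[X])^2 = 111/4 - (9/2)^2 = 15/2

15/2


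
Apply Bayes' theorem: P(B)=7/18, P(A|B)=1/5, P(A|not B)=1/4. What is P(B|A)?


P(A) = P(A|B)P(B) + P(A|B')P(B') = 1/5*7/18 + 1/4*11/18 = 83/360
P(B|A) = P(A|B)P(B)/P(A) = (7/90)/(83/360) = 28/83

28/83


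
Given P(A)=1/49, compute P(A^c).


P(A') = 1 - P(A) = 1 - 1/49 = 48/49

48/49


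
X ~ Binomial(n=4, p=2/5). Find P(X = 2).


P(X=2) = C(4,2) * p^2 * (1-p)^2
= 6 * 4/25 * 9/25
= 216/625

216/625


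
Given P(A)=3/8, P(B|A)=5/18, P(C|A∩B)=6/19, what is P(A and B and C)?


P(A∩B∩C) = P(A) * P(B|A) * P(C|A∩B)
= 3/8 * 5/18 * 6/19
= 5/48 * 6/19 = 5/152

5/152


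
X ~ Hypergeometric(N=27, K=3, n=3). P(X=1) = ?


P(X=1) = C(3,1)*C(24,2) / C(27,3)
= 3*276 / 2925
= 828/2925 = 92/325

92/325


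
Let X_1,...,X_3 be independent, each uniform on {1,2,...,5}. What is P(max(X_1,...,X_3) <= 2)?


P(max <= 2) = P(all X_i <= 2) = (P(X_1 <= 2))^3
= (2/5)^3 = 8/125

8/125


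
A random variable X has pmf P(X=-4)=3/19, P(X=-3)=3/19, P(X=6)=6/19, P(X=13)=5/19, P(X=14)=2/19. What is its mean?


E[X] = sum(x * P(x))
= -4*3/19 - 3*3/19 + 6*6/19 + 13*5/19 + 14*2/19
= 108/19

108/19


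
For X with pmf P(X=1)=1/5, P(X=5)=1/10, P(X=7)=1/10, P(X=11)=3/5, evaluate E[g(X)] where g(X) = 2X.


E[2X] = sum(g(x)*P(x))
= 2*1/5 + 10*1/10 + 14*1/10 + 22*3/5
= 16

16


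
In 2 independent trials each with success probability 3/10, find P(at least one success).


P(at least one) = 1 - P(none)
P(none) = (1 - 3/10)^2 = (7/10)^2 = 49/100
P(at least one) = 1 - 49/100 = 51/100

51/100


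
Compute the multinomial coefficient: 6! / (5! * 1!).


6! = 720
Denominator: 5!=120 * 1!=1
Coefficient = 720 / 120 = 6

6


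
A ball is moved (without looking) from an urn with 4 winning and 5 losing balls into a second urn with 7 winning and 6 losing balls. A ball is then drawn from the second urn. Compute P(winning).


P(transfer winning) = 4/9; P(transfer losing) = 5/9
If winning transferred: Urn II has 8 winning of 14, so P(winning|winning moved) = 4/7
If losing transferred: Urn II has 7 winning of 14, so P(winning|losing moved) = 1/2
By total probability: P(winning) = 4/9*4/7 + 5/9*1/2 = 67/126

67/126


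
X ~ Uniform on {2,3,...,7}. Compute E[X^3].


E[X^3] = (1/6) * sum(x^3 for x=2..7)
= 783/6 = 261/2

261/2


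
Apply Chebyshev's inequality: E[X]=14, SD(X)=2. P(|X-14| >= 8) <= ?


k = 8/2 = 4
Chebyshev: P(|X-mu| >= k*sigma) <= 1/k^2 = 1/4^2 = 1/16

1/16


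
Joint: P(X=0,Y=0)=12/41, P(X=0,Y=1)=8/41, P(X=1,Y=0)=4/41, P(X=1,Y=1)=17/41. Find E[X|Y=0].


P(Y=0) = 16/41
E[X|Y=0] = (0*12 + 1*4)/16 = 4/16 = 1/4

1/4


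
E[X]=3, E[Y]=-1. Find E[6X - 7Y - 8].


E[6X - 7Y - 8] = 6*E[X] - 7*E[Y] - 8
= (6)*(3) + (-7)*(-1) + (-8)
= 18 + 7 - 8 = 17

17


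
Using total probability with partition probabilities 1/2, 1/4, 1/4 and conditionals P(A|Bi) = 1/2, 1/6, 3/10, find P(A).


P(A) = P(A|B1)P(B1) + P(A|B2)P(B2) + P(A|B3)P(B3)
= 1/2*1/2 + 1/6*1/4 + 3/10*1/4
= 1/4 + 1/24 + 3/40 = 11/30

11/30


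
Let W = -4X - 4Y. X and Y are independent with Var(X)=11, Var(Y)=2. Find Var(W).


Independence => Cov(X,Y)=0
Var(-4X - 4Y) = (-4)^2*Var(X) + (-4)^2*Var(Y)
= 16*11 + 16*2 = 208

208


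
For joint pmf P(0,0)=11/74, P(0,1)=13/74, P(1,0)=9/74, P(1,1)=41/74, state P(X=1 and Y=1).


Read from table: P(X=1, Y=1) = 41/74

41/74


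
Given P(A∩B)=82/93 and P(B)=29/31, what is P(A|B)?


P(A|B) = P(A∩B)/P(B) = (82/93)/(87/93) = 82/87

82/87


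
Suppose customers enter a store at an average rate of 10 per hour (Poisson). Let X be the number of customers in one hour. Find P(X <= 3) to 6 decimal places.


P(X<=3) = e^(-10)*10^0/0! + e^(-10)*10^1/1! + e^(-10)*10^2/2! + e^(-10)*10^3/3!
≈ 0.0000453999 + 0.0004539993 + 0.0022699965 + 0.0075666550
= 0.0103360507
≈ 0.010336

0.010336


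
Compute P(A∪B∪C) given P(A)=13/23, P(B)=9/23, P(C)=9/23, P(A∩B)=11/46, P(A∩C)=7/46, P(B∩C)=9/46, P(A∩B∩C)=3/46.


P(A∪B∪C) = P(A)+P(B)+P(C) - P(AB)-P(AC)-P(BC) + P(ABC)
= 13/23+9/23+9/23 - 11/46-7/46-9/46 + 3/46
= 19/23

19/23


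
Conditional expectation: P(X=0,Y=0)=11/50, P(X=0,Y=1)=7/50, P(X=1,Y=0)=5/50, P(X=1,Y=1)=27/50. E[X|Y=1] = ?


P(Y=1) = 34/50
E[X|Y=1] = (0*7 + 1*27)/34 = 27/34

27/34


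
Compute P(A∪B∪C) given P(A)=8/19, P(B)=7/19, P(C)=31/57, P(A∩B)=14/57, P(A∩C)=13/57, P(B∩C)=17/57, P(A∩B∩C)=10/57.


P(A∪B∪C) = P(A)+P(B)+P(C) - P(AB)-P(AC)-P(BC) + P(ABC)
= 8/19+7/19+31/57 - 14/57-13/57-17/57 + 10/57
= 14/19

14/19


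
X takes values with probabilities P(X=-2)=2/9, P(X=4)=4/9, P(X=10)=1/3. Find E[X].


E[X] = sum(x * P(x))
= -2*2/9 + 4*4/9 + 10*1/3
= 14/3

14/3


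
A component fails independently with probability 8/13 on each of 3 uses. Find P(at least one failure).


P(at least one) = 1 - P(none)
P(none) = (1 - 8/13)^3 = (5/13)^3 = 125/2197
P(at least one) = 1 - 125/2197 = 2072/2197

2072/2197


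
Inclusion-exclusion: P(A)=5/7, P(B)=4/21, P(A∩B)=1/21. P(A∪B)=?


P(A∪B) = P(A) + P(B) - P(A∩B)
= 5/7 + 4/21 - 1/21 = 6/7

6/7


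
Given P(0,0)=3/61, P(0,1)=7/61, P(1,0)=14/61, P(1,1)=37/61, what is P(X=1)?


P(X=1) = P(1,0)+P(1,1) = 14/61 + 37/61 = 51/61

51/61


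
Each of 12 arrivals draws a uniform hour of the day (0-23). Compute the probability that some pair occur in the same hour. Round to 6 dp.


P(all different) = prod((24-i)/24 for i=0..11) = 0.035468
P(at least one match) = 1 - 0.035468 = 0.964532

0.964532


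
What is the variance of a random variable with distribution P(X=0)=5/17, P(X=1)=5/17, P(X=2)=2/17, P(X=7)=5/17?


E[X] = 44/17, E[X^2] = 258/17
Var(X) = E[X^2] - (E[X])^2 = 258/17 - (44/17)^2 = 2450/289

2450/289


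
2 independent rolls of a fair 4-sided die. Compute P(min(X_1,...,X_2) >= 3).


P(min >= 3) = P(all X_i >= 3) = (P(X_1 >= 3))^2
= (2/4)^2 = (1/2)^2 = 1/4

1/4


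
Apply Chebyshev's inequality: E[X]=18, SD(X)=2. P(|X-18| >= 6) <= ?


k = 6/2 = 3
Chebyshev: P(|X-mu| >= k*sigma) <= 1/k^2 = 1/3^2 = 1/9

1/9


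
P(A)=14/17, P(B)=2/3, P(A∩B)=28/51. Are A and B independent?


P(A)*P(B) = 14/17*2/3 = 28/51
P(A∩B) = 28/51, which equals P(A)P(B), so independent

Yes, A and B are independent


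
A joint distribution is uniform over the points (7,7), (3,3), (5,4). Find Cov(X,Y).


E[X]=5, E[Y]=14/3, E[XY]=26
Cov(X,Y) = E[XY] - E[X]E[Y] = 26 - 5*14/3 = 8/3

8/3


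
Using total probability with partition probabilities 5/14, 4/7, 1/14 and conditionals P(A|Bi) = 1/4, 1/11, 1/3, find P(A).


P(A) = P(A|B1)P(B1) + P(A|B2)P(B2) + P(A|B3)P(B3)
= 1/4*5/14 + 1/11*4/7 + 1/3*1/14
= 5/56 + 4/77 + 1/42 = 305/1848

305/1848


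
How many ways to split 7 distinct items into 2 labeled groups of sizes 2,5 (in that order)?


7! = 5040
Denominator: 2!=2 * 5!=120
Coefficient = 5040 / 240 = 21

21


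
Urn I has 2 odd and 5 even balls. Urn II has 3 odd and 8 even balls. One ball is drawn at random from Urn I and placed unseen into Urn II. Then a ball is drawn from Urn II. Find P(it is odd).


P(transfer odd) = 2/7; P(transfer even) = 5/7
If odd transferred: Urn II has 4 odd of 12, so P(odd|odd moved) = 1/3
If even transferred: Urn II has 3 odd of 12, so P(odd|even moved) = 1/4
By total probability: P(odd) = 2/7*1/3 + 5/7*1/4 = 23/84

23/84


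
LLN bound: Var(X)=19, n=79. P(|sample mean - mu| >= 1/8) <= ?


Var(Xbar) = Var(X)/n = 19/79
Chebyshev: P(|Xbar-mu| >= 1/8) <= Var(Xbar)/(1/8)^2 = (19/79)/(1/64) = 1216/79
Bound exceeds 1, so trivial bound: 1

1


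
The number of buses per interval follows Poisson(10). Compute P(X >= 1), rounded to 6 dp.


P(X>=1) = 1 - P(X<=0) = 1 - (e^(-10)*10^0/0!)
≈ 1 - 0.0000453999 = 0.9999546001
≈ 0.999955

0.999955


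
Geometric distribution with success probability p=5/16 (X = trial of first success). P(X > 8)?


P(X > 8) = P(first 8 trials all fail) = (1-p)^8 = (11/16)^8 = 214358881/4294967296

214358881/4294967296


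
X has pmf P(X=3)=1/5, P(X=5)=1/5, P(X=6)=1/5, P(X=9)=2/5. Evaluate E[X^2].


E[X^2] = sum(x^2 * P(x))
= 9*1/5 + 25*1/5 + 36*1/5 + 81*2/5
= 232/5

232/5


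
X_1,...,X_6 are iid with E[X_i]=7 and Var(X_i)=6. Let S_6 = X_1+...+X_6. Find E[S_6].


E[S_n] = n*E[X_1] = 6*7 = 42

42


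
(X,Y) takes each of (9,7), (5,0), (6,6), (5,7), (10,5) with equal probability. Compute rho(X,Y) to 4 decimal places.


Cov(X,Y) = 1.8000, Var(X) = 4.4000, Var(Y) = 6.8000
rho = Cov/(sqrt(VarX)*sqrt(VarY)) = 0.3291

0.3291


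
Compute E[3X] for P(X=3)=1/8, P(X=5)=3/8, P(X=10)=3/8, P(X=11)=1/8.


E[3X] = sum(g(x)*P(x))
= 9*1/8 + 15*3/8 + 30*3/8 + 33*1/8
= 177/8

177/8


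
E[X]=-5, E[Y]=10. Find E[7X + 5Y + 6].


E[7X + 5Y + 6] = 7*E[X] + 5*E[Y] + 6
= (7)*(-5) + (5)*(10) + (6)
= -35 + 50 + 6 = 21

21


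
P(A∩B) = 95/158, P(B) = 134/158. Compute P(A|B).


P(A|B) = P(A∩B)/P(B) = (95/158)/(134/158) = 95/134

95/134


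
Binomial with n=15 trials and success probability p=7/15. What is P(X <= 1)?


P(X<=1) = P(X=0) + P(X=1)
= 35184372088832/437893890380859375 + 30786325577728/29192926025390625
= 496979255754752/437893890380859375

496979255754752/437893890380859375


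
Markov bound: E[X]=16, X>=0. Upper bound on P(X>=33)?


Markov: P(X >= a) <= E[X]/a
P(X >= 33) <= 16/33

16/33


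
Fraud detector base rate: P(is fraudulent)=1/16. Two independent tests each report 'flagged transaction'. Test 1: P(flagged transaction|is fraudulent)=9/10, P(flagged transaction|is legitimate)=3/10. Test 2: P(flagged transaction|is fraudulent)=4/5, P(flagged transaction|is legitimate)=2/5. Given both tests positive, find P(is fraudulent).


After test 1: P(+) = 9/10*1/16 + 3/10*15/16 = 27/80
P(B|+) = (9/160)/(27/80) = 1/6
After test 2 (use post1 as new prior): P(+) = 4/5*1/6 + 2/5*5/6 = 7/15
P(B|+,+) = (2/15)/(7/15) = 2/7

2/7


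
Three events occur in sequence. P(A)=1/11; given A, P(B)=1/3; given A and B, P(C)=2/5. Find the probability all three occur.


P(A∩B∩C) = P(A) * P(B|A) * P(C|A∩B)
= 1/11 * 1/3 * 2/5
= 1/33 * 2/5 = 2/165

2/165


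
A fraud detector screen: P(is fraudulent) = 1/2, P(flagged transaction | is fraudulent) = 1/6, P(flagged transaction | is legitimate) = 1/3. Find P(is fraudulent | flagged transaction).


P(A) = P(A|B)P(B) + P(A|B')P(B') = 1/6*1/2 + 1/3*1/2 = 1/4
P(B|A) = P(A|B)P(B)/P(A) = (1/12)/(1/4) = 1/3

1/3


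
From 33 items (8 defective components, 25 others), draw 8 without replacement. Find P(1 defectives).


P(X=1) = C(8,1)*C(25,7) / C(33,8)
= 8*480700 / 13884156
= 3845600/13884156 = 87400/315549

87400/315549
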